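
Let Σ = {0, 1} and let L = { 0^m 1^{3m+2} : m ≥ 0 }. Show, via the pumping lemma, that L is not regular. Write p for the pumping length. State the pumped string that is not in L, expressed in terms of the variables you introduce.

Toward a contradiction, assume L is regular with pumping length p.
Take w = 0^p 1^{3p+2}. Then w ∈ L and |w| = 4p+2 ≥ p.
Write w = xyz as guaranteed by the lemma, with |xy| ≤ p and y is nonempty.
Since the first p symbols of w are all 0's and |xy| ≤ p, y lies entirely in the leading 0-block: y = 0^k for some k with 1 ≤ k ≤ p.
Pump with i = 2: xy^2z = 0^{p+k} 1^{3p+2}. For this to lie in L we would need 3p+2 = 3(p+k)+2, which forces k = 0. But k ≥ 1, so xy^2z ∉ L.
Contradiction. Therefore L is not regular.

0^{p+k} 1^{3p+2}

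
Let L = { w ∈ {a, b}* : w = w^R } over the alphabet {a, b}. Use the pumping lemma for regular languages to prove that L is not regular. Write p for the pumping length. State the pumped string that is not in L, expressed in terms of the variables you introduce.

a^{p+k} b a^p

Assume L is regular; let p be its pumping constant.
Take w = a^p b a^p, a palindrome of length 2p+1 ≥ p.
The pumping lemma gives a decomposition w = xyz where |xy| ≤ p and y is nonempty.
The first p characters of w are a's, so xy (and hence y) consists only of a's. Write y = a^k, 1 ≤ k ≤ p.
Pump with i = 2: xy^2z = a^{p+k} b a^p. Its reverse is a^p b a^{p+k}, which differs from xy^2z since k ≥ 1. So xy^2z is not a palindrome and xy^2z ∉ L.
Contradiction. Therefore L is not regular.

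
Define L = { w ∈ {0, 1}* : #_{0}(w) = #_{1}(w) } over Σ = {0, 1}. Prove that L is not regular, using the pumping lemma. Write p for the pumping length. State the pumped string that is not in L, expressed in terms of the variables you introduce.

Assume L is regular. Let p be the pumping length given by the pumping lemma.
Choose w = 0^p 1^p ∈ L with |w| = 2p ≥ p.
By the pumping lemma, w = xyz with |xy| ≤ p and |y| > 0.
Because |xy| ≤ p and w begins with p copies of 0, we have y = 0^k with 1 ≤ k ≤ p.
Pump with i = 2: xy^2z = 0^{p+k} 1^p has p+k occurrences of 0 but only p of 1. Since k ≥ 1 the counts differ, so xy^2z ∉ L.
This is a contradiction; hence L is not regular.

0^{p+k} 1^p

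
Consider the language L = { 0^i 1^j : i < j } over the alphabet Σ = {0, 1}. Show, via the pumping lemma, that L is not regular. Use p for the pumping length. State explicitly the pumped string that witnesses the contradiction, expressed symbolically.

0^{p+k} 1^{p+1}

Assume L is regular. Let p be the pumping length given by the pumping lemma.
Choose w = 0^p 1^{p+1} ∈ L, with |w| = 2p+1 ≥ p.
The pumping lemma gives a decomposition w = xyz where |xy| ≤ p and |y| ≥ 1.
Because |xy| ≤ p and w begins with p copies of 0, we have y = 0^k with 1 ≤ k ≤ p.
Consider xy^2z = 0^{p+k} 1^{p+1}. Since k ≥ 1, the 0-count p+k is at least p+1, so i < j fails; thus xy^2z ∉ L.
This is a contradiction; hence L is not regular.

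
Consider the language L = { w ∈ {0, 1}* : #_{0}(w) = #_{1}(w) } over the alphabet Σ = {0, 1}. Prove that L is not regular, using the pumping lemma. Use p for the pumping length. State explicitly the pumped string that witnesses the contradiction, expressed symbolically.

0^{p+k} 1^p

Assume L is regular; let p be its pumping constant.
Choose w = 0^p 1^p ∈ L with |w| = 2p ≥ p.
Write w = xyz as guaranteed by the lemma, with |xy| ≤ p and |y| > 0.
Because |xy| ≤ p and w begins with p copies of 0, we have y = 0^k with 1 ≤ k ≤ p.
Pump with i = 2: xy^2z = 0^{p+k} 1^p has p+k occurrences of 0 but only p of 1. Since k ≥ 1 the counts differ, so xy^2z ∉ L.
Contradiction. Therefore L is not regular.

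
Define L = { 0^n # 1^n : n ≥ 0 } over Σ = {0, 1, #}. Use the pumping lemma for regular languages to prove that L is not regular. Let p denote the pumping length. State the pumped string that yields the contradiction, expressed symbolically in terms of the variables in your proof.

Assume L is regular; let p be its pumping constant.
Take w = 0^p # 1^p ∈ L with |w| = 2p+1 ≥ p.
Write w = xyz as guaranteed by the lemma, with |xy| ≤ p and |y| > 0.
The first p characters of w are 0's, so xy (and hence y) consists only of 0's. Write y = 0^k, 1 ≤ k ≤ p.
Pump with i = 2: xy^2z = 0^{p+k} # 1^p, which would require p+k = p. But k ≥ 1, so xy^2z ∉ L.
Contradiction. Therefore L is not regular.

0^{p+k} # 1^p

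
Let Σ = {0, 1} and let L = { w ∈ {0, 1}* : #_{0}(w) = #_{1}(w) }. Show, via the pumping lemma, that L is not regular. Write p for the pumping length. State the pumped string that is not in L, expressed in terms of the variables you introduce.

0^{p+k} 1^p

Assume L is regular; let p be its pumping constant.
Choose w = 0^p 1^p ∈ L with |w| = 2p ≥ p.
The pumping lemma gives a decomposition w = xyz where |xy| ≤ p and |y| > 0.
Since the first p symbols of w are all 0's and |xy| ≤ p, y lies entirely in the leading 0-block: y = 0^k for some k with 1 ≤ k ≤ p.
Pump with i = 2: xy^2z = 0^{p+k} 1^p has p+k occurrences of 0 but only p of 1. Since k ≥ 1 the counts differ, so xy^2z ∉ L.
Contradiction. Therefore L is not regular.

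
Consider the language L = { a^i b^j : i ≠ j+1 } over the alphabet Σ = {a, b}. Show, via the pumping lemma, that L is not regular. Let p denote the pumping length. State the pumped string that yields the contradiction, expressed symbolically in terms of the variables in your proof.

a^{p+p!} b^{p+p!-1}

Toward a contradiction, assume L is regular with pumping length p.
Choose w = a^p b^{p+p!-1}. Since p ≠ (p+p!-1)+1 = p+p!, w ∈ L; and |w| ≥ p.
The pumping lemma gives a decomposition w = xyz where |xy| ≤ p and |y| > 0.
Since the first p symbols of w are all a's and |xy| ≤ p, y lies entirely in the leading a-block: y = a^k for some k with 1 ≤ k ≤ p.
Since 1 ≤ k ≤ p, k divides p!; set t = 1 + p!/k. Then xy^t z has p + (p!/k)·k = p + p! copies of a. Now the a-count is p+p! and (b-count)+1 = (p+p!-1)+1 = p+p!, so i ≠ j+1 fails. So xy^t z = a^{p+p!} b^{p+p!-1} ∉ L.
This is a contradiction; hence L is not regular.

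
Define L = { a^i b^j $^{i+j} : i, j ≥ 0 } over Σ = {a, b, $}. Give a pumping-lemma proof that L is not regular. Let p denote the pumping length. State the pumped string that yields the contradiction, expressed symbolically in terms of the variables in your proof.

a^{p+k} b^p $^{2p}

Assume L is regular. Let p be the pumping length given by the pumping lemma.
Take w = a^p b^p $^{2p} ∈ L (with i=j=p, i+j=2p), |w| = 4p ≥ p.
The pumping lemma gives a decomposition w = xyz where |xy| ≤ p and |y| > 0.
The first p characters of w are a's, so xy (and hence y) consists only of a's. Write y = a^k, 1 ≤ k ≤ p.
Consider xy^2z = a^{p+k} b^p $^{2p}. Now the a- and b-counts sum to 2p+k, but the $-count is 2p ≠ 2p+k. So xy^2z ∉ L.
Contradiction. Therefore L is not regular.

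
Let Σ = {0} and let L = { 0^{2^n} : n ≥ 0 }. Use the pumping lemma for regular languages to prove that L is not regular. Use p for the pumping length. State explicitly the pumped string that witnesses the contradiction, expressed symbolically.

Assume L is regular. Let p be the pumping length given by the pumping lemma.
Take w = 0^{2^p} ∈ L with |w| = 2^p ≥ p.
By the pumping lemma, w = xyz with |xy| ≤ p and |y| > 0.
Then y = 0^k for some k with 1 ≤ k ≤ p.
Pump with i = 2: xy^2z = 0^{2^p+k}. Since 1 ≤ k ≤ p < 2^p, we have 2^p < 2^p+k < 2^{p+1}, so 2^p+k is not a power of 2. So xy^2z ∉ L.
This contradicts the pumping lemma, so L is not regular.

0^{2^p+k}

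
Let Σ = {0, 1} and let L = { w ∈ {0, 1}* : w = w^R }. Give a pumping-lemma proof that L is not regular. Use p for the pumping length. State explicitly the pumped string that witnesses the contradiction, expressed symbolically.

Suppose for contradiction that L is regular, and let p be the pumping length.
Take w = 0^p 1 0^p, a palindrome of length 2p+1 ≥ p.
By the pumping lemma, w = xyz with |xy| ≤ p and |y| > 0.
The first p characters of w are 0's, so xy (and hence y) consists only of 0's. Write y = 0^k, 1 ≤ k ≤ p.
Pump with i = 2: xy^2z = 0^{p+k} 1 0^p. Its reverse is 0^p 1 0^{p+k}, which differs from xy^2z since k ≥ 1. So xy^2z is not a palindrome and xy^2z ∉ L.
This is a contradiction; hence L is not regular.

0^{p+k} 1 0^p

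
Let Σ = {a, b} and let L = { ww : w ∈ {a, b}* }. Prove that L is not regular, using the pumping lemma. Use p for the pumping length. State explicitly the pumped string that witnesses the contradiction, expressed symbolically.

a^{p+k} b^p a^p b^p

Assume L is regular. Let p be the pumping length given by the pumping lemma.
Take w = a^p b^p a^p b^p = uu where u = a^pb^p; then w ∈ L and |w| = 4p ≥ p.
By the pumping lemma, w = xyz with |xy| ≤ p and |y| ≥ 1.
Since the first p symbols of w are all a's and |xy| ≤ p, y lies entirely in the leading a-block: y = a^k for some k with 1 ≤ k ≤ p.
Pump with i = 2: xy^2z = a^{p+k} b^p a^p b^p, of length 4p+k. Suppose this equals vv. The string starts with a and ends with b, so v does too; thus the boundary between the two copies of v is a b→a transition. There is exactly one such transition, at position 2p+k, so |v| = 2p+k and |vv| = 4p+2k ≠ 4p+k since k ≥ 1. So xy^2z ∉ L.
Contradiction. Therefore L is not regular.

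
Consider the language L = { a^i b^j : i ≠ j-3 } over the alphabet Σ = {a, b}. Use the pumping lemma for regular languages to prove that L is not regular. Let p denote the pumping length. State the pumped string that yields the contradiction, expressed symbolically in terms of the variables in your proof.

a^{p+p!} b^{p+p!+3}

Assume L is regular; let p be its pumping constant.
Choose w = a^p b^{p+p!+3}. Since p ≠ (p+p!+3)-3 = p+p!, w ∈ L; and |w| ≥ p.
Write w = xyz as guaranteed by the lemma, with |xy| ≤ p and y is nonempty.
Because |xy| ≤ p and w begins with p copies of a, we have y = a^k with 1 ≤ k ≤ p.
Since 1 ≤ k ≤ p, k divides p!; set t = 1 + p!/k. Then xy^t z has p + (p!/k)·k = p + p! copies of a. Now the a-count is p+p! and (b-count)-3 = (p+p!+3)-3 = p+p!, so i ≠ j-3 fails. So xy^t z = a^{p+p!} b^{p+p!+3} ∉ L.
This is a contradiction; hence L is not regular.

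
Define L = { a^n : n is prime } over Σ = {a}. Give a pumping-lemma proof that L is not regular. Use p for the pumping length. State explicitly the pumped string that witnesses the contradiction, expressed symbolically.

Assume L is regular; let p be its pumping constant.
Let q be a prime with q ≥ p+2 (infinitely many primes exist), and take w = a^q ∈ L with |w| = q ≥ p.
The pumping lemma gives a decomposition w = xyz where |xy| ≤ p and |y| ≥ 1.
Then y = a^k for some k with 1 ≤ k ≤ p.
Since 1 ≤ k ≤ p, |xz| = q-k. Pump with i = q+1: |xy^{q+1}z| = (q-k)+(q+1)k = q+qk = q(1+k), which is composite (both factors ≥ 2). So xy^{q+1}z = a^{q(1+k)} ∉ L.
Contradiction. Therefore L is not regular.

a^{q(1+k)}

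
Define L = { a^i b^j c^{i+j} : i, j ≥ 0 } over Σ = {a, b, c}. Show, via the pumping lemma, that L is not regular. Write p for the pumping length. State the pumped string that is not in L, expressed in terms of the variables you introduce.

a^{p+k} b^p c^{2p}

Assume L is regular; let p be its pumping constant.
Take w = a^p b^p c^{2p} ∈ L (with i=j=p, i+j=2p), |w| = 4p ≥ p.
The pumping lemma gives a decomposition w = xyz where |xy| ≤ p and |y| > 0.
The first p characters of w are a's, so xy (and hence y) consists only of a's. Write y = a^k, 1 ≤ k ≤ p.
Consider xy^2z = a^{p+k} b^p c^{2p}. Now the a- and b-counts sum to 2p+k, but the c-count is 2p ≠ 2p+k. So xy^2z ∉ L.
This is a contradiction; hence L is not regular.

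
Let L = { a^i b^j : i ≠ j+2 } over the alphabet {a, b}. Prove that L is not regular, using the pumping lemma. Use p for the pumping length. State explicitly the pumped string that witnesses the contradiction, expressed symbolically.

Assume L is regular; let p be its pumping constant.
Choose w = a^p b^{p+p!-2}. Since p ≠ (p+p!-2)+2 = p+p!, w ∈ L; and |w| ≥ p.
By the pumping lemma, w = xyz with |xy| ≤ p and y is nonempty.
Since the first p symbols of w are all a's and |xy| ≤ p, y lies entirely in the leading a-block: y = a^k for some k with 1 ≤ k ≤ p.
Since 1 ≤ k ≤ p, k divides p!; set t = 1 + p!/k. Then xy^t z has p + (p!/k)·k = p + p! copies of a. Now the a-count is p+p! and (b-count)+2 = (p+p!-2)+2 = p+p!, so i ≠ j+2 fails. So xy^t z = a^{p+p!} b^{p+p!-2} ∉ L.
Contradiction. Therefore L is not regular.

a^{p+p!} b^{p+p!-2}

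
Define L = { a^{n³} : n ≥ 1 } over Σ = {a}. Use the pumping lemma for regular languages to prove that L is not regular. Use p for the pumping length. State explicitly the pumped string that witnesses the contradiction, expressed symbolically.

Suppose for contradiction that L is regular, and let p be the pumping length.
Take w = a^{p³} ∈ L with |w| = p³ ≥ p.
Write w = xyz as guaranteed by the lemma, with |xy| ≤ p and y is nonempty.
Then y = a^k for some k with 1 ≤ k ≤ p.
Pump with i = 2: xy^2z = a^{p³+k}. Since 1 ≤ k ≤ p, p³ < p³+k ≤ p³+p < p³+3p²+3p+1 = (p+1)³, so p³+k is not a perfect cube. So xy^2z ∉ L.
This contradicts the pumping lemma, so L is not regular.

a^{p³+k}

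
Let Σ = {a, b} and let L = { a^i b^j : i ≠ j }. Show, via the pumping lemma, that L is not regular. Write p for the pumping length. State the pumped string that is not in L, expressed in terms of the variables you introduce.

a^{p+p!} b^{p+p!}

Toward a contradiction, assume L is regular with pumping length p.
Choose w = a^p b^{p+p!}. Since p ≠ p+p!, w ∈ L; and |w| ≥ p.
The pumping lemma gives a decomposition w = xyz where |xy| ≤ p and |y| ≥ 1.
Since the first p symbols of w are all a's and |xy| ≤ p, y lies entirely in the leading a-block: y = a^k for some k with 1 ≤ k ≤ p.
Since 1 ≤ k ≤ p, k divides p!; set t = 1 + p!/k. Then xy^t z has p + (p!/k)·k = p + p! copies of a. Now the a-count equals the b-count, so i ≠ j fails. So xy^t z = a^{p+p!} b^{p+p!} ∉ L.
This contradicts the pumping lemma, so L is not regular.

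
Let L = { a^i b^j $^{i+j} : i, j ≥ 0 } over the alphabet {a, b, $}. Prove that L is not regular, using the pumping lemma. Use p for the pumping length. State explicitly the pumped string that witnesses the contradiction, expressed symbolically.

Assume L is regular. Let p be the pumping length given by the pumping lemma.
Take w = a^p b^p $^{2p} ∈ L (with i=j=p, i+j=2p), |w| = 4p ≥ p.
Write w = xyz as guaranteed by the lemma, with |xy| ≤ p and |y| > 0.
Because |xy| ≤ p and w begins with p copies of a, we have y = a^k with 1 ≤ k ≤ p.
Consider xy^2z = a^{p+k} b^p $^{2p}. Now the a- and b-counts sum to 2p+k, but the $-count is 2p ≠ 2p+k. So xy^2z ∉ L.
This contradicts the pumping lemma, so L is not regular.

a^{p+k} b^p $^{2p}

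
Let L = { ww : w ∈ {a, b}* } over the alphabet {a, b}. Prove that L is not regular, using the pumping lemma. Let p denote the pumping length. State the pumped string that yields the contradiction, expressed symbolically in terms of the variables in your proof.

a^{p+k} b^p a^p b^p

Suppose for contradiction that L is regular, and let p be the pumping length.
Take w = a^p b^p a^p b^p = uu where u = a^pb^p; then w ∈ L and |w| = 4p ≥ p.
Write w = xyz as guaranteed by the lemma, with |xy| ≤ p and |y| > 0.
The first p characters of w are a's, so xy (and hence y) consists only of a's. Write y = a^k, 1 ≤ k ≤ p.
Pump with i = 2: xy^2z = a^{p+k} b^p a^p b^p, of length 4p+k. Suppose this equals vv. The string starts with a and ends with b, so v does too; thus the boundary between the two copies of v is a b→a transition. There is exactly one such transition, at position 2p+k, so |v| = 2p+k and |vv| = 4p+2k ≠ 4p+k since k ≥ 1. So xy^2z ∉ L.
Contradiction. Therefore L is not regular.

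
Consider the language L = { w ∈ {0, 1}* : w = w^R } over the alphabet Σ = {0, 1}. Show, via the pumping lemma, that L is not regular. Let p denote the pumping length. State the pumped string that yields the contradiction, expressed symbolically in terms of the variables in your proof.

Assume L is regular; let p be its pumping constant.
Take w = 0^p 1 0^p, a palindrome of length 2p+1 ≥ p.
The pumping lemma gives a decomposition w = xyz where |xy| ≤ p and |y| ≥ 1.
Because |xy| ≤ p and w begins with p copies of 0, we have y = 0^k with 1 ≤ k ≤ p.
Pump with i = 2: xy^2z = 0^{p+k} 1 0^p. Its reverse is 0^p 1 0^{p+k}, which differs from xy^2z since k ≥ 1. So xy^2z is not a palindrome and xy^2z ∉ L.
This is a contradiction; hence L is not regular.

0^{p+k} 1 0^p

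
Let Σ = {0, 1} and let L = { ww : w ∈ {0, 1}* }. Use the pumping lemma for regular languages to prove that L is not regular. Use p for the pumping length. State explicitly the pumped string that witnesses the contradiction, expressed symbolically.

Toward a contradiction, assume L is regular with pumping length p.
Take w = 0^p 1^p 0^p 1^p = uu where u = 0^p1^p; then w ∈ L and |w| = 4p ≥ p.
Write w = xyz as guaranteed by the lemma, with |xy| ≤ p and |y| ≥ 1.
Since the first p symbols of w are all 0's and |xy| ≤ p, y lies entirely in the leading 0-block: y = 0^k for some k with 1 ≤ k ≤ p.
Pump with i = 2: xy^2z = 0^{p+k} 1^p 0^p 1^p, of length 4p+k. Suppose this equals vv. The string starts with 0 and ends with 1, so v does too; thus the boundary between the two copies of v is a 1→0 transition. There is exactly one such transition, at position 2p+k, so |v| = 2p+k and |vv| = 4p+2k ≠ 4p+k since k ≥ 1. So xy^2z ∉ L.
Contradiction. Therefore L is not regular.

0^{p+k} 1^p 0^p 1^p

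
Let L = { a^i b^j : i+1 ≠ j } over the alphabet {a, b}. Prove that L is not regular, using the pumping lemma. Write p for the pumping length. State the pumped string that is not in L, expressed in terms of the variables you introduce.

a^{p+p!} b^{p+p!+1}

Toward a contradiction, assume L is regular with pumping length p.
Choose w = a^p b^{p+p!+1}. Since p ≠ (p+p!+1)-1 = p+p!, w ∈ L; and |w| ≥ p.
Write w = xyz as guaranteed by the lemma, with |xy| ≤ p and |y| ≥ 1.
Since the first p symbols of w are all a's and |xy| ≤ p, y lies entirely in the leading a-block: y = a^k for some k with 1 ≤ k ≤ p.
Since 1 ≤ k ≤ p, k divides p!; set t = 1 + p!/k. Then xy^t z has p + (p!/k)·k = p + p! copies of a. Now the a-count is p+p! and (b-count)-1 = (p+p!+1)-1 = p+p!, so i+1 ≠ j fails. So xy^t z = a^{p+p!} b^{p+p!+1} ∉ L.
This is a contradiction; hence L is not regular.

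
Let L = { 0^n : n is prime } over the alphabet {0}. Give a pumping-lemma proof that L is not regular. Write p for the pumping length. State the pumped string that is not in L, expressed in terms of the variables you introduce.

Assume L is regular. Let p be the pumping length given by the pumping lemma.
Let q be a prime with q ≥ p+2 (infinitely many primes exist), and take w = 0^q ∈ L with |w| = q ≥ p.
The pumping lemma gives a decomposition w = xyz where |xy| ≤ p and y is nonempty.
Then y = 0^k for some k with 1 ≤ k ≤ p.
Since 1 ≤ k ≤ p, |xz| = q-k. Pump with i = q+1: |xy^{q+1}z| = (q-k)+(q+1)k = q+qk = q(1+k), which is composite (both factors ≥ 2). So xy^{q+1}z = 0^{q(1+k)} ∉ L.
Contradiction. Therefore L is not regular.

0^{q(1+k)}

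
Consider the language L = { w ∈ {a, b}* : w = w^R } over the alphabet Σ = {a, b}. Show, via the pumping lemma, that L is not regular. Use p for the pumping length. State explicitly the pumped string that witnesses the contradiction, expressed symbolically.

a^{p+k} b a^p

Assume L is regular; let p be its pumping constant.
Take w = a^p b a^p, a palindrome of length 2p+1 ≥ p.
Write w = xyz as guaranteed by the lemma, with |xy| ≤ p and |y| ≥ 1.
Because |xy| ≤ p and w begins with p copies of a, we have y = a^k with 1 ≤ k ≤ p.
Pump with i = 2: xy^2z = a^{p+k} b a^p. Its reverse is a^p b a^{p+k}, which differs from xy^2z since k ≥ 1. So xy^2z is not a palindrome and xy^2z ∉ L.
This is a contradiction; hence L is not regular.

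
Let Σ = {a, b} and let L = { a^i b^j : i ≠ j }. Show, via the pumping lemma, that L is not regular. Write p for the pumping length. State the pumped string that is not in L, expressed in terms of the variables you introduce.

a^{p+p!} b^{p+p!}

Suppose for contradiction that L is regular, and let p be the pumping length.
Choose w = a^p b^{p+p!}. Since p ≠ p+p!, w ∈ L; and |w| ≥ p.
Write w = xyz as guaranteed by the lemma, with |xy| ≤ p and |y| ≥ 1.
The first p characters of w are a's, so xy (and hence y) consists only of a's. Write y = a^k, 1 ≤ k ≤ p.
Since 1 ≤ k ≤ p, k divides p!; set t = 1 + p!/k. Then xy^t z has p + (p!/k)·k = p + p! copies of a. Now the a-count equals the b-count, so i ≠ j fails. So xy^t z = a^{p+p!} b^{p+p!} ∉ L.
Contradiction. Therefore L is not regular.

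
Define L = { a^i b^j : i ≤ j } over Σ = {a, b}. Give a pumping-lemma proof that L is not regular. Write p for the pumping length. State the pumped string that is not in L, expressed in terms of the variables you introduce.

a^{p+k} b^p

Suppose for contradiction that L is regular, and let p be the pumping length.
Choose w = a^p b^p ∈ L, with |w| = 2p ≥ p.
By the pumping lemma, w = xyz with |xy| ≤ p and |y| ≥ 1.
Because |xy| ≤ p and w begins with p copies of a, we have y = a^k with 1 ≤ k ≤ p.
Consider xy^2z = a^{p+k} b^p. Since k ≥ 1, the a-count p+k exceeds the b-count p, so i ≤ j fails; thus xy^2z ∉ L.
This is a contradiction; hence L is not regular.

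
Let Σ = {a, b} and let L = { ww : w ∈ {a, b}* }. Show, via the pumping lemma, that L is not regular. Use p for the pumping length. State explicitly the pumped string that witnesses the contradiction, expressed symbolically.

a^{p+k} b^p a^p b^p

Assume L is regular; let p be its pumping constant.
Take w = a^p b^p a^p b^p = uu where u = a^pb^p; then w ∈ L and |w| = 4p ≥ p.
By the pumping lemma, w = xyz with |xy| ≤ p and y is nonempty.
Since the first p symbols of w are all a's and |xy| ≤ p, y lies entirely in the leading a-block: y = a^k for some k with 1 ≤ k ≤ p.
Pump with i = 2: xy^2z = a^{p+k} b^p a^p b^p, of length 4p+k. Suppose this equals vv. The string starts with a and ends with b, so v does too; thus the boundary between the two copies of v is a b→a transition. There is exactly one such transition, at position 2p+k, so |v| = 2p+k and |vv| = 4p+2k ≠ 4p+k since k ≥ 1. So xy^2z ∉ L.
This is a contradiction; hence L is not regular.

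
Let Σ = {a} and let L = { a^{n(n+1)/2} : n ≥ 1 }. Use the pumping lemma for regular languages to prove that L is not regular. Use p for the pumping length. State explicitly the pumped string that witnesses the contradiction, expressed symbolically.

Assume L is regular. Let p be the pumping length given by the pumping lemma.
Take w = a^{p(p+1)/2} ∈ L with |w| = p(p+1)/2 ≥ p.
Write w = xyz as guaranteed by the lemma, with |xy| ≤ p and |y| > 0.
Then y = a^k for some k with 1 ≤ k ≤ p.
Pump with i = 2: xy^2z = a^{p(p+1)/2+k}. Since 1 ≤ k ≤ p, p(p+1)/2 < p(p+1)/2+k ≤ p(p+1)/2+p < (p+1)(p+2)/2, so p(p+1)/2+k is strictly between consecutive triangular numbers. So xy^2z ∉ L.
Contradiction. Therefore L is not regular.

a^{p(p+1)/2+k}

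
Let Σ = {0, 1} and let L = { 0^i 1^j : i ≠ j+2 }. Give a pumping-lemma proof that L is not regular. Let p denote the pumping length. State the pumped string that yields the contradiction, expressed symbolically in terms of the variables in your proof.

0^{p+p!} 1^{p+p!-2}

Suppose for contradiction that L is regular, and let p be the pumping length.
Choose w = 0^p 1^{p+p!-2}. Since p ≠ (p+p!-2)+2 = p+p!, w ∈ L; and |w| ≥ p.
The pumping lemma gives a decomposition w = xyz where |xy| ≤ p and |y| ≥ 1.
Because |xy| ≤ p and w begins with p copies of 0, we have y = 0^k with 1 ≤ k ≤ p.
Since 1 ≤ k ≤ p, k divides p!; set t = 1 + p!/k. Then xy^t z has p + (p!/k)·k = p + p! copies of 0. Now the 0-count is p+p! and (1-count)+2 = (p+p!-2)+2 = p+p!, so i ≠ j+2 fails. So xy^t z = 0^{p+p!} 1^{p+p!-2} ∉ L.
This contradicts the pumping lemma, so L is not regular.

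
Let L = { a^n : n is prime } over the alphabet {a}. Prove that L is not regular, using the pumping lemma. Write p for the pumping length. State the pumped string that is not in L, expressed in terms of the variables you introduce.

Toward a contradiction, assume L is regular with pumping length p.
Let q be a prime with q ≥ p+2 (infinitely many primes exist), and take w = a^q ∈ L with |w| = q ≥ p.
Write w = xyz as guaranteed by the lemma, with |xy| ≤ p and y is nonempty.
Then y = a^k for some k with 1 ≤ k ≤ p.
Since 1 ≤ k ≤ p, |xz| = q-k. Pump with i = q+1: |xy^{q+1}z| = (q-k)+(q+1)k = q+qk = q(1+k), which is composite (both factors ≥ 2). So xy^{q+1}z = a^{q(1+k)} ∉ L.
Contradiction. Therefore L is not regular.

a^{q(1+k)}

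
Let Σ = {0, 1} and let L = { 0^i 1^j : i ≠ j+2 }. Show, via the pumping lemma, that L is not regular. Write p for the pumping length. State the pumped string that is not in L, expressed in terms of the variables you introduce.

0^{p+p!} 1^{p+p!-2}

Assume L is regular; let p be its pumping constant.
Choose w = 0^p 1^{p+p!-2}. Since p ≠ (p+p!-2)+2 = p+p!, w ∈ L; and |w| ≥ p.
By the pumping lemma, w = xyz with |xy| ≤ p and |y| ≥ 1.
The first p characters of w are 0's, so xy (and hence y) consists only of 0's. Write y = 0^k, 1 ≤ k ≤ p.
Since 1 ≤ k ≤ p, k divides p!; set t = 1 + p!/k. Then xy^t z has p + (p!/k)·k = p + p! copies of 0. Now the 0-count is p+p! and (1-count)+2 = (p+p!-2)+2 = p+p!, so i ≠ j+2 fails. So xy^t z = 0^{p+p!} 1^{p+p!-2} ∉ L.
This is a contradiction; hence L is not regular.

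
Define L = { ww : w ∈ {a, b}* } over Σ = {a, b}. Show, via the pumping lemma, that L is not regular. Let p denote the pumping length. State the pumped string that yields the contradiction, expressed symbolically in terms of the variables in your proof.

a^{p+k} b^p a^p b^p

Suppose for contradiction that L is regular, and let p be the pumping length.
Take w = a^p b^p a^p b^p = uu where u = a^pb^p; then w ∈ L and |w| = 4p ≥ p.
By the pumping lemma, w = xyz with |xy| ≤ p and |y| ≥ 1.
The first p characters of w are a's, so xy (and hence y) consists only of a's. Write y = a^k, 1 ≤ k ≤ p.
Pump with i = 2: xy^2z = a^{p+k} b^p a^p b^p, of length 4p+k. Suppose this equals vv. The string starts with a and ends with b, so v does too; thus the boundary between the two copies of v is a b→a transition. There is exactly one such transition, at position 2p+k, so |v| = 2p+k and |vv| = 4p+2k ≠ 4p+k since k ≥ 1. So xy^2z ∉ L.
This is a contradiction; hence L is not regular.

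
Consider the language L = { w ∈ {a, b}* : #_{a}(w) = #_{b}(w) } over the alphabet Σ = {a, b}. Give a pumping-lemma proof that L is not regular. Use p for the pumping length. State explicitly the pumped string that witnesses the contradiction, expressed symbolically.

a^{p+k} b^p

Assume L is regular; let p be its pumping constant.
Choose w = a^p b^p ∈ L with |w| = 2p ≥ p.
Write w = xyz as guaranteed by the lemma, with |xy| ≤ p and |y| > 0.
The first p characters of w are a's, so xy (and hence y) consists only of a's. Write y = a^k, 1 ≤ k ≤ p.
Pump with i = 2: xy^2z = a^{p+k} b^p has p+k occurrences of a but only p of b. Since k ≥ 1 the counts differ, so xy^2z ∉ L.
This contradicts the pumping lemma, so L is not regular.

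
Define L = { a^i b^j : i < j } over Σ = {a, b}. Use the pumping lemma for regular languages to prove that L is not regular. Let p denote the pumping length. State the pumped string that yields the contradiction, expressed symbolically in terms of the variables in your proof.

a^{p+k} b^{p+1}

Suppose for contradiction that L is regular, and let p be the pumping length.
Choose w = a^p b^{p+1} ∈ L, with |w| = 2p+1 ≥ p.
Write w = xyz as guaranteed by the lemma, with |xy| ≤ p and y is nonempty.
Because |xy| ≤ p and w begins with p copies of a, we have y = a^k with 1 ≤ k ≤ p.
Consider xy^2z = a^{p+k} b^{p+1}. Since k ≥ 1, the a-count p+k is at least p+1, so i < j fails; thus xy^2z ∉ L.
This contradicts the pumping lemma, so L is not regular.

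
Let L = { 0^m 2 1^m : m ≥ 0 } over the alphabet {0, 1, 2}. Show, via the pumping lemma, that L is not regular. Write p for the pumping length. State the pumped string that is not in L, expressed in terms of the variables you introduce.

Assume L is regular; let p be its pumping constant.
Take w = 0^p 2 1^p ∈ L with |w| = 2p+1 ≥ p.
By the pumping lemma, w = xyz with |xy| ≤ p and y is nonempty.
Because |xy| ≤ p and w begins with p copies of 0, we have y = 0^k with 1 ≤ k ≤ p.
Pump with i = 2: xy^2z = 0^{p+k} 2 1^p, which would require p+k = p. But k ≥ 1, so xy^2z ∉ L.
This is a contradiction; hence L is not regular.

0^{p+k} 2 1^p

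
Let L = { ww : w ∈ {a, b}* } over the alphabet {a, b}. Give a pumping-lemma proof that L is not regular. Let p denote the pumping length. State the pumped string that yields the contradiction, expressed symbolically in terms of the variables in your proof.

Assume L is regular. Let p be the pumping length given by the pumping lemma.
Take w = a^p b^p a^p b^p = uu where u = a^pb^p; then w ∈ L and |w| = 4p ≥ p.
Write w = xyz as guaranteed by the lemma, with |xy| ≤ p and |y| ≥ 1.
Since the first p symbols of w are all a's and |xy| ≤ p, y lies entirely in the leading a-block: y = a^k for some k with 1 ≤ k ≤ p.
Pump with i = 2: xy^2z = a^{p+k} b^p a^p b^p, of length 4p+k. Suppose this equals vv. The string starts with a and ends with b, so v does too; thus the boundary between the two copies of v is a b→a transition. There is exactly one such transition, at position 2p+k, so |v| = 2p+k and |vv| = 4p+2k ≠ 4p+k since k ≥ 1. So xy^2z ∉ L.
This is a contradiction; hence L is not regular.

a^{p+k} b^p a^p b^p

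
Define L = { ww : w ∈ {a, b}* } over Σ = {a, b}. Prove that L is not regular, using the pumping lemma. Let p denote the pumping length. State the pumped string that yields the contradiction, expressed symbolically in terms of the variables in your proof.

a^{p+k} b^p a^p b^p

Assume L is regular. Let p be the pumping length given by the pumping lemma.
Take w = a^p b^p a^p b^p = uu where u = a^pb^p; then w ∈ L and |w| = 4p ≥ p.
The pumping lemma gives a decomposition w = xyz where |xy| ≤ p and |y| ≥ 1.
The first p characters of w are a's, so xy (and hence y) consists only of a's. Write y = a^k, 1 ≤ k ≤ p.
Pump with i = 2: xy^2z = a^{p+k} b^p a^p b^p, of length 4p+k. Suppose this equals vv. The string starts with a and ends with b, so v does too; thus the boundary between the two copies of v is a b→a transition. There is exactly one such transition, at position 2p+k, so |v| = 2p+k and |vv| = 4p+2k ≠ 4p+k since k ≥ 1. So xy^2z ∉ L.
This contradicts the pumping lemma, so L is not regular.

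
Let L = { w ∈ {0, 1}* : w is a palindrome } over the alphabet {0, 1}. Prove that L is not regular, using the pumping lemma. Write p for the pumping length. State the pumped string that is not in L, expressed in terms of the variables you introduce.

Assume L is regular. Let p be the pumping length given by the pumping lemma.
Take w = 0^p 1 0^p, a palindrome of length 2p+1 ≥ p.
The pumping lemma gives a decomposition w = xyz where |xy| ≤ p and y is nonempty.
The first p characters of w are 0's, so xy (and hence y) consists only of 0's. Write y = 0^k, 1 ≤ k ≤ p.
Pump with i = 2: xy^2z = 0^{p+k} 1 0^p. Its reverse is 0^p 1 0^{p+k}, which differs from xy^2z since k ≥ 1. So xy^2z is not a palindrome and xy^2z ∉ L.
This contradicts the pumping lemma, so L is not regular.

0^{p+k} 1 0^p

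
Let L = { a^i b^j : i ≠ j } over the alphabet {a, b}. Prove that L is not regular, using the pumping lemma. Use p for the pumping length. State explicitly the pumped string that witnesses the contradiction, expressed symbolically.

a^{p+p!} b^{p+p!}

Assume L is regular. Let p be the pumping length given by the pumping lemma.
Choose w = a^p b^{p+p!}. Since p ≠ p+p!, w ∈ L; and |w| ≥ p.
The pumping lemma gives a decomposition w = xyz where |xy| ≤ p and |y| ≥ 1.
Because |xy| ≤ p and w begins with p copies of a, we have y = a^k with 1 ≤ k ≤ p.
Since 1 ≤ k ≤ p, k divides p!; set t = 1 + p!/k. Then xy^t z has p + (p!/k)·k = p + p! copies of a. Now the a-count equals the b-count, so i ≠ j fails. So xy^t z = a^{p+p!} b^{p+p!} ∉ L.
This is a contradiction; hence L is not regular.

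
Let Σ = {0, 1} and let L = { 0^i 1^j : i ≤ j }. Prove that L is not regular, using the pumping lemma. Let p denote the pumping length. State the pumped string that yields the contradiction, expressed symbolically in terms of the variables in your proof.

0^{p+k} 1^p

Suppose for contradiction that L is regular, and let p be the pumping length.
Choose w = 0^p 1^p ∈ L, with |w| = 2p ≥ p.
Write w = xyz as guaranteed by the lemma, with |xy| ≤ p and y is nonempty.
The first p characters of w are 0's, so xy (and hence y) consists only of 0's. Write y = 0^k, 1 ≤ k ≤ p.
Consider xy^2z = 0^{p+k} 1^p. Since k ≥ 1, the 0-count p+k exceeds the 1-count p, so i ≤ j fails; thus xy^2z ∉ L.
This contradicts the pumping lemma, so L is not regular.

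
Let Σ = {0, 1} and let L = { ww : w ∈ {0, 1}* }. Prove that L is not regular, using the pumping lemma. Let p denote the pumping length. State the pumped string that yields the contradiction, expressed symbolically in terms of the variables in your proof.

Suppose for contradiction that L is regular, and let p be the pumping length.
Take w = 0^p 1^p 0^p 1^p = uu where u = 0^p1^p; then w ∈ L and |w| = 4p ≥ p.
Write w = xyz as guaranteed by the lemma, with |xy| ≤ p and |y| > 0.
Because |xy| ≤ p and w begins with p copies of 0, we have y = 0^k with 1 ≤ k ≤ p.
Pump with i = 2: xy^2z = 0^{p+k} 1^p 0^p 1^p, of length 4p+k. Suppose this equals vv. The string starts with 0 and ends with 1, so v does too; thus the boundary between the two copies of v is a 1→0 transition. There is exactly one such transition, at position 2p+k, so |v| = 2p+k and |vv| = 4p+2k ≠ 4p+k since k ≥ 1. So xy^2z ∉ L.
This contradicts the pumping lemma, so L is not regular.

0^{p+k} 1^p 0^p 1^p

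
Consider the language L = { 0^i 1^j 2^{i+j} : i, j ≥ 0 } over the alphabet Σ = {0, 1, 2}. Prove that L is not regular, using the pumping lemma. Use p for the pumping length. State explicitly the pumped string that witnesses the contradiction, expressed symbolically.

0^{p+k} 1^p 2^{2p}

Suppose for contradiction that L is regular, and let p be the pumping length.
Take w = 0^p 1^p 2^{2p} ∈ L (with i=j=p, i+j=2p), |w| = 4p ≥ p.
The pumping lemma gives a decomposition w = xyz where |xy| ≤ p and |y| ≥ 1.
The first p characters of w are 0's, so xy (and hence y) consists only of 0's. Write y = 0^k, 1 ≤ k ≤ p.
Consider xy^2z = 0^{p+k} 1^p 2^{2p}. Now the 0- and 1-counts sum to 2p+k, but the 2-count is 2p ≠ 2p+k. So xy^2z ∉ L.
This is a contradiction; hence L is not regular.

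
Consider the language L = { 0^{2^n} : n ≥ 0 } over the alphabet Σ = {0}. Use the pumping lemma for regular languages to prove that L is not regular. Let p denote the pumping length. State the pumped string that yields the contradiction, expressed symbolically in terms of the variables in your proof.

0^{2^p+k}

Toward a contradiction, assume L is regular with pumping length p.
Take w = 0^{2^p} ∈ L with |w| = 2^p ≥ p.
By the pumping lemma, w = xyz with |xy| ≤ p and y is nonempty.
Then y = 0^k for some k with 1 ≤ k ≤ p.
Pump with i = 2: xy^2z = 0^{2^p+k}. Since 1 ≤ k ≤ p < 2^p, we have 2^p < 2^p+k < 2^{p+1}, so 2^p+k is not a power of 2. So xy^2z ∉ L.
This is a contradiction; hence L is not regular.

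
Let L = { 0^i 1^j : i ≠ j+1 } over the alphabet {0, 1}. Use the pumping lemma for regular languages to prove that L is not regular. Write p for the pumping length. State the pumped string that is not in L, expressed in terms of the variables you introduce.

0^{p+p!} 1^{p+p!-1}

Toward a contradiction, assume L is regular with pumping length p.
Choose w = 0^p 1^{p+p!-1}. Since p ≠ (p+p!-1)+1 = p+p!, w ∈ L; and |w| ≥ p.
Write w = xyz as guaranteed by the lemma, with |xy| ≤ p and |y| > 0.
Because |xy| ≤ p and w begins with p copies of 0, we have y = 0^k with 1 ≤ k ≤ p.
Since 1 ≤ k ≤ p, k divides p!; set t = 1 + p!/k. Then xy^t z has p + (p!/k)·k = p + p! copies of 0. Now the 0-count is p+p! and (1-count)+1 = (p+p!-1)+1 = p+p!, so i ≠ j+1 fails. So xy^t z = 0^{p+p!} 1^{p+p!-1} ∉ L.
Contradiction. Therefore L is not regular.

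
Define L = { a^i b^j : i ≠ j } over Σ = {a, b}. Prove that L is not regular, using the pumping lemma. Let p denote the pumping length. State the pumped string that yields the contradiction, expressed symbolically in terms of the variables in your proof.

Assume L is regular. Let p be the pumping length given by the pumping lemma.
Choose w = a^p b^{p+p!}. Since p ≠ p+p!, w ∈ L; and |w| ≥ p.
Write w = xyz as guaranteed by the lemma, with |xy| ≤ p and |y| ≥ 1.
Since the first p symbols of w are all a's and |xy| ≤ p, y lies entirely in the leading a-block: y = a^k for some k with 1 ≤ k ≤ p.
Since 1 ≤ k ≤ p, k divides p!; set t = 1 + p!/k. Then xy^t z has p + (p!/k)·k = p + p! copies of a. Now the a-count equals the b-count, so i ≠ j fails. So xy^t z = a^{p+p!} b^{p+p!} ∉ L.
This is a contradiction; hence L is not regular.

a^{p+p!} b^{p+p!}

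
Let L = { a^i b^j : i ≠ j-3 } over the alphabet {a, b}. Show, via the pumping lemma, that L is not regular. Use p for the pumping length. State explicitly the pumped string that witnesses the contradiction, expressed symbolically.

Toward a contradiction, assume L is regular with pumping length p.
Choose w = a^p b^{p+p!+3}. Since p ≠ (p+p!+3)-3 = p+p!, w ∈ L; and |w| ≥ p.
By the pumping lemma, w = xyz with |xy| ≤ p and |y| ≥ 1.
Since the first p symbols of w are all a's and |xy| ≤ p, y lies entirely in the leading a-block: y = a^k for some k with 1 ≤ k ≤ p.
Since 1 ≤ k ≤ p, k divides p!; set t = 1 + p!/k. Then xy^t z has p + (p!/k)·k = p + p! copies of a. Now the a-count is p+p! and (b-count)-3 = (p+p!+3)-3 = p+p!, so i ≠ j-3 fails. So xy^t z = a^{p+p!} b^{p+p!+3} ∉ L.
This is a contradiction; hence L is not regular.

a^{p+p!} b^{p+p!+3}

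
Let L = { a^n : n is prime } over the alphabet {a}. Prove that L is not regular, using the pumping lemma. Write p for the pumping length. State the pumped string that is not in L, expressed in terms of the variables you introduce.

a^{q(1+k)}

Suppose for contradiction that L is regular, and let p be the pumping length.
Let q be a prime with q ≥ p+2 (infinitely many primes exist), and take w = a^q ∈ L with |w| = q ≥ p.
By the pumping lemma, w = xyz with |xy| ≤ p and |y| > 0.
Then y = a^k for some k with 1 ≤ k ≤ p.
Since 1 ≤ k ≤ p, |xz| = q-k. Pump with i = q+1: |xy^{q+1}z| = (q-k)+(q+1)k = q+qk = q(1+k), which is composite (both factors ≥ 2). So xy^{q+1}z = a^{q(1+k)} ∉ L.
This is a contradiction; hence L is not regular.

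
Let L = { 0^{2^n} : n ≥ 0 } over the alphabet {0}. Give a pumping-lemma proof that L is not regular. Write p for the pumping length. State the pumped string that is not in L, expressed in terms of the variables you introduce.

Assume L is regular; let p be its pumping constant.
Take w = 0^{2^p} ∈ L with |w| = 2^p ≥ p.
The pumping lemma gives a decomposition w = xyz where |xy| ≤ p and |y| > 0.
Then y = 0^k for some k with 1 ≤ k ≤ p.
Pump with i = 2: xy^2z = 0^{2^p+k}. Since 1 ≤ k ≤ p < 2^p, we have 2^p < 2^p+k < 2^{p+1}, so 2^p+k is not a power of 2. So xy^2z ∉ L.
This is a contradiction; hence L is not regular.

0^{2^p+k}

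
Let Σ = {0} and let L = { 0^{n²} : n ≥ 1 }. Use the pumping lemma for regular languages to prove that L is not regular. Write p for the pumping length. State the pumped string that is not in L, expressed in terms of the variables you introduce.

Assume L is regular; let p be its pumping constant.
Take w = 0^{p²} ∈ L with |w| = p² ≥ p.
The pumping lemma gives a decomposition w = xyz where |xy| ≤ p and |y| ≥ 1.
Then y = 0^k for some k with 1 ≤ k ≤ p.
Pump with i = 2: xy^2z = 0^{p²+k}. Since 1 ≤ k ≤ p, p² < p²+k ≤ p²+p < (p+1)², so p²+k lies strictly between consecutive squares and is not a perfect square. So xy^2z ∉ L.
This is a contradiction; hence L is not regular.

0^{p²+k}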